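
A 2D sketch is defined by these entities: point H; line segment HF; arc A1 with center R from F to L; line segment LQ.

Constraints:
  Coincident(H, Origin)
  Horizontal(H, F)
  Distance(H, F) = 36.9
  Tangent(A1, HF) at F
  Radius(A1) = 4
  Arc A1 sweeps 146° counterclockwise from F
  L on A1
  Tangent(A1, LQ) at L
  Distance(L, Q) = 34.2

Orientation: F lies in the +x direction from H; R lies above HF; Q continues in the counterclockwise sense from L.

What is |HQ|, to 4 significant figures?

28.56

On A1, F sits at bearing -90° from R; a 146° counterclockwise sweep puts L at bearing 56°, so L = R + 4.0·(cos 56°, sin 56°) = (39.14, 7.316). A1 meets LQ tangentially, so RL is at right angles to LQ, so LQ runs along (−sin 56°, cos 56°); with |LQ| = 34.2, Q = (10.78, 26.44). Then |HQ| = |Q − H| = 28.56.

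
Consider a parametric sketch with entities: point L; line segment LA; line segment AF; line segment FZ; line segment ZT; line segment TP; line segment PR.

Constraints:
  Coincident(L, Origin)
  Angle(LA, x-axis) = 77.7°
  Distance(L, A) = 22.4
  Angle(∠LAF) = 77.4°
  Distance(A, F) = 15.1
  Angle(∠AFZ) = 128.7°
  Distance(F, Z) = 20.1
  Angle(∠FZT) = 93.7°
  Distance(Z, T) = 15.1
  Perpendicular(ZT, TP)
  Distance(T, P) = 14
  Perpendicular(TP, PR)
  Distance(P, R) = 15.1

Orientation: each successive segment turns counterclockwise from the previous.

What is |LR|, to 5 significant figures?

21.228

L is at the origin; LA runs at 77.7° with length 22.4, so A = (4.7719, 21.886). ∠LAF = 77.4° gives AF at -179.70° from the x-axis; with |AF| = 15.1, F = (-10.328, 21.807). ∠AFZ = 128.7° gives FZ at -128.40° from the x-axis; with |FZ| = 20.1, Z = (-22.813, 6.0545). ∠FZT = 93.7° gives ZT at -42.100° from the x-axis; with |ZT| = 15.1, T = (-11.609, -4.0689). The perpendicularity gives TP at right angles to ZT, so TP runs at 47.900°; with |TP| = 14.0, P = (-2.2232, 6.3187). The perpendicularity gives PR at right angles to TP, so PR runs at 137.90°; with |PR| = 15.1, R = (-13.427, 16.442). Then |LR| = |R − L| = 21.228.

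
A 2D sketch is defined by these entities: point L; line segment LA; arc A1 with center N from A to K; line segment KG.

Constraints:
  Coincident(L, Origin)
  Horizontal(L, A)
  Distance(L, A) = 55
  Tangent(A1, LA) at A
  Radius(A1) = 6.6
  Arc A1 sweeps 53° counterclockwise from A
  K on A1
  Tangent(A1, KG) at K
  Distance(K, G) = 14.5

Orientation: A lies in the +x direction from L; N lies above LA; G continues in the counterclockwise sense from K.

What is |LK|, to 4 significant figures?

60.33

Since A1 is tangent to LA there, NA ⟂ LA, so N = A + (0, 6.6) = (55.00, 6.600). On A1, A sits at bearing -90° from N; a 53° counterclockwise sweep puts K at bearing -37°, so K = N + 6.6·(cos -37°, sin -37°) = (60.27, 2.628). Then |LK| = |K − L| = 60.33.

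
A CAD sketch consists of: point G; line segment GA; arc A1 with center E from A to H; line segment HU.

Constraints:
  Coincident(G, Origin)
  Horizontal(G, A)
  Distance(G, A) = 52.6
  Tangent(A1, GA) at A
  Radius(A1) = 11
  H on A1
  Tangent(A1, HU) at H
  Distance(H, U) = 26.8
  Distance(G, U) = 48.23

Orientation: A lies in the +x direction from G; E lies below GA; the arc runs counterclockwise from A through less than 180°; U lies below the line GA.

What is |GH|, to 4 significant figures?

42.78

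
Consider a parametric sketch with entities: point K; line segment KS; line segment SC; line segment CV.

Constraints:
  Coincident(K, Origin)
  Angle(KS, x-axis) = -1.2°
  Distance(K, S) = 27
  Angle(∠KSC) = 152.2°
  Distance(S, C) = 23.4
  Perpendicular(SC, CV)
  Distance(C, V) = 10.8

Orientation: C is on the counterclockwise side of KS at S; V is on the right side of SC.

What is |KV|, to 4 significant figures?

52.75

∠KSC = 152.2°, so SC runs at -1.2° + (180° − 152.2°) = 26.60° from the x-axis; with |SC| = 23.4, C = S + 23.4·(cos 26.60°, sin 26.60°) = (47.92, 9.912). The perpendicularity gives CV at right angles to SC; with |CV| = 10.8 on the right of SC, V = C + 10.8·(0.4478, -0.8942) = (52.75, 0.2553). Then |KV| = |V − K| = 52.75.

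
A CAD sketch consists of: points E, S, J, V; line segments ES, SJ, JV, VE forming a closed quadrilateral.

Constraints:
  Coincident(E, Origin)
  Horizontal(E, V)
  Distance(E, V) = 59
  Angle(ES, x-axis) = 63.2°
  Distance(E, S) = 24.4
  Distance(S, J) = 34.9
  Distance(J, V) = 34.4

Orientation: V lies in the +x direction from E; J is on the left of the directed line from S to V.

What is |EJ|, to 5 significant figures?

54.448

E is at the origin; EV is horizontal with |EV| = 59.0 and V in +x, so V = (59.0, 0). ES runs at 63.2° with |ES| = 24.4, so S = (11.001, 21.779). J is determined by |SJ| = 34.9 and |JV| = 34.4 together: it lies at the intersection of circle(S, 34.9) and circle(V, 34.4). With |SV| = 52.709, the foot of the radical line on SV is 26.683 from S and the perpendicular offset is √(34.9² − 26.683²) = 22.495. Taking the left-of-SV solution: J = (44.595, 31.239).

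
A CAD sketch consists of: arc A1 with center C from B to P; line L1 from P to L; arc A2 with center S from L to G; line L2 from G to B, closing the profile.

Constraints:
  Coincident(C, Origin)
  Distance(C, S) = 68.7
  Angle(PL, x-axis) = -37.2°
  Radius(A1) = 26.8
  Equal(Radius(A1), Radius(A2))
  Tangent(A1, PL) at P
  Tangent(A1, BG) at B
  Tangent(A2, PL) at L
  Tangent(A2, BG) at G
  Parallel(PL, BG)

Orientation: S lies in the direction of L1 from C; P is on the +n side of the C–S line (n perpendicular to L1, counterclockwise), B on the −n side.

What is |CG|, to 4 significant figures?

73.74

The slot axis is L1's direction at -37.2°, so u = (cos -37.2°, sin -37.2°) = (0.7965, -0.6046) and n = (−sin -37.2°, cos -37.2°) = (0.6046, 0.7965). C is at the origin and S lies 68.7 along u from C, so S = 68.7·u = (54.72, -41.54). Tangency of A1 to both parallel lines with radius 26.8 puts P and B at C ± 26.8·n: P = (16.20, 21.35), B = (-16.20, -21.35). Equal radii place L and G the same way about S: L = S + 26.8·n = (70.92, -20.19), G = S − 26.8·n = (38.52, -62.88). Then |CG| = |G − C| = 73.74.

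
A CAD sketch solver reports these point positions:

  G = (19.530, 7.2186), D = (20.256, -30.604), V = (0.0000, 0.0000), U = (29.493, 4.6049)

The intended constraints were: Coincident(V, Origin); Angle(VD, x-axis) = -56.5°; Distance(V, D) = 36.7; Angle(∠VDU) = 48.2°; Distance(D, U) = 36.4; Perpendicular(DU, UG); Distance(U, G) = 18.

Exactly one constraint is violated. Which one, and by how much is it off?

Distance(U, G) = 18 — off by 7.70.

V = (0.00, 0.00) ✓; VD at -56.50° ✓; |VD| = 36.70 ✓; ∠VDU = 48.20° ✓; |DU| = 36.40 ✓; ∠(DU, UG) = 90.00° ✓; |UG| = 10.30 ✗.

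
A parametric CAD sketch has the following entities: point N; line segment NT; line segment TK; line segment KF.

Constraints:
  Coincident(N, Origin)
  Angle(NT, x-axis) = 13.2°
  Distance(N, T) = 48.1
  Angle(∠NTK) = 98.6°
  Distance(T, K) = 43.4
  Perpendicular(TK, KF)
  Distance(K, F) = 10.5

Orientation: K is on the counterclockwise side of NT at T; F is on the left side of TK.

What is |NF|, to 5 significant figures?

62.714

N is at the origin; NT runs at 13.2° with length 48.1, so T = 48.1·(cos 13.2°, sin 13.2°) = (46.829, 10.984). ∠NTK = 98.6°, so TK runs at 13.2° + (180° − 98.6°) = 94.600° from the x-axis; with |TK| = 43.4, K = T + 43.4·(cos 94.600°, sin 94.600°) = (43.349, 54.244). The perpendicularity gives KF at right angles to TK; with |KF| = 10.5 on the left of TK, F = K + 10.5·(-0.99678, -0.080199) = (32.882, 53.402). Then |NF| = |F − N| = 62.714.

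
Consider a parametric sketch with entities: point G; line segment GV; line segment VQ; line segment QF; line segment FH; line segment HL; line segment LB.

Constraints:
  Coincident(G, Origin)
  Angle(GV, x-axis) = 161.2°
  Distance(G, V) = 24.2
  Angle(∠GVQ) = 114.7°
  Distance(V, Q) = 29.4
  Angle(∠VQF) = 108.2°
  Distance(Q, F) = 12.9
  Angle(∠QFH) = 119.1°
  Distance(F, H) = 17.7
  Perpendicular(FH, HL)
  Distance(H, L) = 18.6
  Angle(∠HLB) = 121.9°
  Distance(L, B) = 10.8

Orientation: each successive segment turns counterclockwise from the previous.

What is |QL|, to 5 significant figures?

25.069

G is at the origin; GV runs at 161.2° with length 24.2, so V = (-22.909, 7.7988). ∠GVQ = 114.7° gives VQ at -133.50° from the x-axis; with |VQ| = 29.4, Q = (-43.147, -13.527). ∠VQF = 108.2° gives QF at -61.700° from the x-axis; with |QF| = 12.9, F = (-37.031, -24.885). ∠QFH = 119.1° gives FH at -0.80000° from the x-axis; with |FH| = 17.7, H = (-19.333, -25.132). The perpendicularity gives HL at right angles to FH, so HL runs at 89.200°; with |HL| = 18.6, L = (-19.073, -6.5343). Then |QL| = |L − Q| = 25.069.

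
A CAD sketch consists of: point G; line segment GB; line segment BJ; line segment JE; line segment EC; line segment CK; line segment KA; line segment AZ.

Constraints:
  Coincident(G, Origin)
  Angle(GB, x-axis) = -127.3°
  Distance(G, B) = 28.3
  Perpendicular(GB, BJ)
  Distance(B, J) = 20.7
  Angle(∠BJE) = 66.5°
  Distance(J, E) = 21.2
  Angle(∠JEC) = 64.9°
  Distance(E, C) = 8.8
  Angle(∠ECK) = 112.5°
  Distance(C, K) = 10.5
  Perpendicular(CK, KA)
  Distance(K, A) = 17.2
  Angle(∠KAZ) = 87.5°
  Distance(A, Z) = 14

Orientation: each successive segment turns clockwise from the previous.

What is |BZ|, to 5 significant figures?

30.548

The perpendicularity gives KA at right angles to CK, so KA runs at 116.60°; with |KA| = 17.2, A = (-31.571, 2.2752). ∠KAZ = 87.5° gives AZ at 24.100° from the x-axis; with |AZ| = 14.0, Z = (-18.791, 7.9918). Then |BZ| = |Z − B| = 30.548.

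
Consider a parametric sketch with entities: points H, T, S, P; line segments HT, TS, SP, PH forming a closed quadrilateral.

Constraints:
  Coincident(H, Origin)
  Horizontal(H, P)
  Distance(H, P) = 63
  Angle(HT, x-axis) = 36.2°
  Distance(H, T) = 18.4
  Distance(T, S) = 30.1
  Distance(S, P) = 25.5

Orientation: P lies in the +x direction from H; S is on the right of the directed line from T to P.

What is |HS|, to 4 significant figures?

39.38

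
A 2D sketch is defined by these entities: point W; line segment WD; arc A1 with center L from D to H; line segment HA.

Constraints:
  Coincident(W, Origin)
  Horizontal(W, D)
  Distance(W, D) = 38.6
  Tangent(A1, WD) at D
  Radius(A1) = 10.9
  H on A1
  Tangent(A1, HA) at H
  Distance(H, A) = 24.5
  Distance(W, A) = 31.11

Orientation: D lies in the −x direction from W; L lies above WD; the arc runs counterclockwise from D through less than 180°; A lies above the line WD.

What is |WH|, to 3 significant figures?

29.7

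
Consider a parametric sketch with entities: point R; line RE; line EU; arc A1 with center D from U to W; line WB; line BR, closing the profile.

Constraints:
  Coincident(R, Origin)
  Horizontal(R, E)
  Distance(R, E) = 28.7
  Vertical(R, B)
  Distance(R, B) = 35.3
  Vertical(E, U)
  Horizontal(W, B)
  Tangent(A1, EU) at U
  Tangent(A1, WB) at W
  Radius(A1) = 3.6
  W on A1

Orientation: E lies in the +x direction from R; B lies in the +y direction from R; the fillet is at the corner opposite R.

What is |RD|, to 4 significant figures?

40.43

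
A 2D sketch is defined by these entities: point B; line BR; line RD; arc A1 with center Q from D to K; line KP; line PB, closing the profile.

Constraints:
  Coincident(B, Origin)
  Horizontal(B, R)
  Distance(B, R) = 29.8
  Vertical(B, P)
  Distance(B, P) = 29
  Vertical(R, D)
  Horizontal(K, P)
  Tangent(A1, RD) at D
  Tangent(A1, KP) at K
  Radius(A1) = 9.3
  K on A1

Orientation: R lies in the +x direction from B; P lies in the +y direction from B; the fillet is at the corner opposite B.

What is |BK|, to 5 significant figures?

35.514

B is at the origin; BR is horizontal with |BR| = 29.8 and R on the +x side, so R = (29.800, 0.0000). BP is vertical with |BP| = 29.0 and P on the +y side, so P = (0.0000, 29.000). The virtual corner opposite B is at (29.800, 29.000). Since A1 is tangent to RD there, QD ⟂ RD and the tangent condition forces QK to be normal to KP, with radius 9.3, so the center Q sits 9.3 in from both sides at Q = (20.500, 19.700). That places the tangent points at D = (29.800, 19.700) on RD and K = (20.500, 29.000) on KP. Then |BK| = |K − B| = 35.514.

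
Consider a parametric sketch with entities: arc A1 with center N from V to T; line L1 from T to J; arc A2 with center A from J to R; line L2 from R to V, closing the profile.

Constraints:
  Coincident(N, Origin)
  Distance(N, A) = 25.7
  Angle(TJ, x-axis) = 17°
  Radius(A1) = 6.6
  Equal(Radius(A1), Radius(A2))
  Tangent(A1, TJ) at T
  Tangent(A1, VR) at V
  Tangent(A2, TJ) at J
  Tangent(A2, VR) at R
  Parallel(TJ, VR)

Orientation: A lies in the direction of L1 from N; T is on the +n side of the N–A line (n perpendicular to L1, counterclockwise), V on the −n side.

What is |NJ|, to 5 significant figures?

26.534

The slot axis is L1's direction at 17.0°, so u = (cos 17.0°, sin 17.0°) = (0.95630, 0.29237) and n = (−sin 17.0°, cos 17.0°) = (-0.29237, 0.95630). N is at the origin and A lies 25.7 along u from N, so A = 25.7·u = (24.577, 7.5140). Tangency of A1 to both parallel lines with radius 6.6 puts T and V at N ± 6.6·n: T = (-1.9297, 6.3116), V = (1.9297, -6.3116). Equal radii place J and R the same way about A: J = A + 6.6·n = (22.647, 13.826), R = A − 6.6·n = (26.507, 1.2023). Then |NJ| = |J − N| = 26.534.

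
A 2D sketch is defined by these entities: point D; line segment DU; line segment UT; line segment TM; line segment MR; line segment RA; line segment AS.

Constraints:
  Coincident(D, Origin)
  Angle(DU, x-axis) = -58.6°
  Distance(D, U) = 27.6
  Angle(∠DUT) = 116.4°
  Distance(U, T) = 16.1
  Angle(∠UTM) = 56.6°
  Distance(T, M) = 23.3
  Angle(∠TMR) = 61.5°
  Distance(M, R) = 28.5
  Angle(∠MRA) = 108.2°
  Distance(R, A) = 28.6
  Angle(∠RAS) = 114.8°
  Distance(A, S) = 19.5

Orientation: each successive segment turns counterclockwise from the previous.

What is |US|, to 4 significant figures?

34.48

D is at the origin; DU runs at -58.6° with length 27.6, so U = (14.38, -23.56). ∠DUT = 116.4° gives UT at 5.000° from the x-axis; with |UT| = 16.1, T = (30.42, -22.15). ∠UTM = 56.6° gives TM at 128.4° from the x-axis; with |TM| = 23.3, M = (15.95, -3.895). ∠TMR = 61.5° gives MR at -113.1° from the x-axis; with |MR| = 28.5, R = (4.764, -30.11). ∠MRA = 108.2° gives RA at -41.30° from the x-axis; with |RA| = 28.6, A = (26.25, -48.99). ∠RAS = 114.8° gives AS at 23.90° from the x-axis; with |AS| = 19.5, S = (44.08, -41.09). Then |US| = |S − U| = 34.48.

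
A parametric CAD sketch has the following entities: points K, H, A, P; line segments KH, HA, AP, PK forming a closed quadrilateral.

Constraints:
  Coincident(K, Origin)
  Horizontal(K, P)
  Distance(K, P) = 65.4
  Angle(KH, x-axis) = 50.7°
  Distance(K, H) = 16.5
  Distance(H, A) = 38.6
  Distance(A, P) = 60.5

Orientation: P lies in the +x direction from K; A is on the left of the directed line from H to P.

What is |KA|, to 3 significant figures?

54.8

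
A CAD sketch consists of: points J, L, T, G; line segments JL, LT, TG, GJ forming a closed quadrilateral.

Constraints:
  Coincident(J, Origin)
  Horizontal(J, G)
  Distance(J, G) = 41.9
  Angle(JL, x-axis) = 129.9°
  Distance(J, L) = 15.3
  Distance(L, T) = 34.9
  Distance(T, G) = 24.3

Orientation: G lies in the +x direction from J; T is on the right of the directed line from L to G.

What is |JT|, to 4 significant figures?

20.58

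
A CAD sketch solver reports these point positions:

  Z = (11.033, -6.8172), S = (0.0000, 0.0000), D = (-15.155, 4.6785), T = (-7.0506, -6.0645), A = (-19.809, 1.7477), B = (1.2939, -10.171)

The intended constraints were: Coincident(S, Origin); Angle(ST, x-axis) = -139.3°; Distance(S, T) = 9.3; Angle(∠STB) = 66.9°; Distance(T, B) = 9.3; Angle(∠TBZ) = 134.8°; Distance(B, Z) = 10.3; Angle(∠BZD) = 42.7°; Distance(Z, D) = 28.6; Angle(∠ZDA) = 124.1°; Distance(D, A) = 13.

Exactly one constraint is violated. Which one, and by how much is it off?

Distance(D, A) = 13 — off by 7.50.

S = (0.00, 0.00) ✓; ST at -139.3° ✓; |ST| = 9.300 ✓; ∠STB = 66.90° ✓; |TB| = 9.300 ✓; ∠TBZ = 134.8° ✓; |BZ| = 10.30 ✓; ∠BZD = 42.70° ✓; |ZD| = 28.60 ✓; ∠ZDA = 124.1° ✓; |DA| = 5.500 ✗.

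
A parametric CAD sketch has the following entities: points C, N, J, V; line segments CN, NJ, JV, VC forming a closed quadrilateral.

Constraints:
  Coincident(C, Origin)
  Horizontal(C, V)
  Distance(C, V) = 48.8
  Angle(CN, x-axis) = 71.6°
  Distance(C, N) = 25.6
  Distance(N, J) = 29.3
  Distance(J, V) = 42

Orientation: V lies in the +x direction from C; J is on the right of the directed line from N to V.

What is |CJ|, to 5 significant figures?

8.6776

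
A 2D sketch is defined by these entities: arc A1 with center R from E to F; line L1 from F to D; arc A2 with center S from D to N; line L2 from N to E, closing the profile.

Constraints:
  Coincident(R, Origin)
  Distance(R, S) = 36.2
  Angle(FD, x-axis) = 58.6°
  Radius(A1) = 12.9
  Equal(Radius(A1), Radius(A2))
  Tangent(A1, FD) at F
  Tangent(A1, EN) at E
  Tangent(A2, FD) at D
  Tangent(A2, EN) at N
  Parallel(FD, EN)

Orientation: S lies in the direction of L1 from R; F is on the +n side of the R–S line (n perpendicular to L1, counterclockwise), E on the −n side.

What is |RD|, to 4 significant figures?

38.43

The slot axis is L1's direction at 58.6°, so u = (cos 58.6°, sin 58.6°) = (0.5210, 0.8536) and n = (−sin 58.6°, cos 58.6°) = (-0.8536, 0.5210). R is at the origin and S lies 36.2 along u from R, so S = 36.2·u = (18.86, 30.90). Tangency of A1 to both parallel lines with radius 12.9 puts F and E at R ± 12.9·n: F = (-11.01, 6.721), E = (11.01, -6.721). Equal radii place D and N the same way about S: D = S + 12.9·n = (7.850, 37.62), N = S − 12.9·n = (29.87, 24.18). Then |RD| = |D − R| = 38.43.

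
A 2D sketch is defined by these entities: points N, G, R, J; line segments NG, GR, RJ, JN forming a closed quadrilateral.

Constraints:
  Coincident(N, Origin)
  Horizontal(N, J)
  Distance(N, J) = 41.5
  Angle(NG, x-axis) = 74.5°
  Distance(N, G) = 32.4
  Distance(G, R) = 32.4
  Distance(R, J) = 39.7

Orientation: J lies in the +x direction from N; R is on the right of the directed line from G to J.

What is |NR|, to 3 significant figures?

1.86

N is at the origin; NJ is horizontal with |NJ| = 41.5 and J in +x, so J = (41.5, 0). NG runs at 74.5° with |NG| = 32.4, so G = (8.66, 31.2). R is determined by |GR| = 32.4 and |RJ| = 39.7 together: it lies at the intersection of circle(G, 32.4) and circle(J, 39.7). With |GJ| = 45.3, the foot of the radical line on GJ is 16.8 from G and the perpendicular offset is √(32.4² − 16.8²) = 27.7. Taking the right-of-GJ solution: R = (1.80, -0.445).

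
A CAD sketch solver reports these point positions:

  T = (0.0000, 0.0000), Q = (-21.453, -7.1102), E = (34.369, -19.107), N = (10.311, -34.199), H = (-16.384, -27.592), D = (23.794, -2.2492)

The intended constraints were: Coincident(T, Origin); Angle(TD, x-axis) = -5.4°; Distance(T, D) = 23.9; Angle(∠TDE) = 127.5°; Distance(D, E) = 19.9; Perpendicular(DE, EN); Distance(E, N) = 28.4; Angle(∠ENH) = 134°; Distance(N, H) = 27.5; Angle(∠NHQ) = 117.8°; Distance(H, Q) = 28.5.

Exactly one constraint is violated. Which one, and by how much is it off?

Distance(H, Q) = 28.5 — off by 7.40.

T = (0.00, 0.00) ✓; TD at -5.400° ✓; |TD| = 23.90 ✓; ∠TDE = 127.5° ✓; |DE| = 19.90 ✓; ∠(DE, EN) = 90.00° ✓; |EN| = 28.40 ✓; ∠ENH = 134.0° ✓; |NH| = 27.50 ✓; ∠NHQ = 117.8° ✓; |HQ| = 21.10 ✗.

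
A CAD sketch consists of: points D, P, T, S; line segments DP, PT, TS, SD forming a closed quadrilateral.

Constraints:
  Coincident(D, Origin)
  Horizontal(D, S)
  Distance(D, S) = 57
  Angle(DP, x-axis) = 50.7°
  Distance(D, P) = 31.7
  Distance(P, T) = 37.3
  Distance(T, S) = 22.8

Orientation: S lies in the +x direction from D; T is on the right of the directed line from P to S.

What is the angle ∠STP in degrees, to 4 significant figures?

91.81°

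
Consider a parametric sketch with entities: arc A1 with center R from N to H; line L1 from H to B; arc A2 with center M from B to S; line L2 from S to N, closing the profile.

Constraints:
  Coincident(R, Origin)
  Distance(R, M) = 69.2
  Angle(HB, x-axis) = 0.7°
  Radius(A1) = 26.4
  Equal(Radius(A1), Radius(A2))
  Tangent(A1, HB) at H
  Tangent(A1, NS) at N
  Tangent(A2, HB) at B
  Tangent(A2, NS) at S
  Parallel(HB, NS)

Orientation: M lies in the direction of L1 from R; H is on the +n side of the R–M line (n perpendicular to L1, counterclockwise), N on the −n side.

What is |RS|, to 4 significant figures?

74.06

Tangency of A1 to both parallel lines with radius 26.4 puts H and N at R ± 26.4·n: H = (-0.3225, 26.40), N = (0.3225, -26.40). Equal radii place B and S the same way about M: B = M + 26.4·n = (68.87, 27.24), S = M − 26.4·n = (69.52, -25.55). Then |RS| = |S − R| = 74.06.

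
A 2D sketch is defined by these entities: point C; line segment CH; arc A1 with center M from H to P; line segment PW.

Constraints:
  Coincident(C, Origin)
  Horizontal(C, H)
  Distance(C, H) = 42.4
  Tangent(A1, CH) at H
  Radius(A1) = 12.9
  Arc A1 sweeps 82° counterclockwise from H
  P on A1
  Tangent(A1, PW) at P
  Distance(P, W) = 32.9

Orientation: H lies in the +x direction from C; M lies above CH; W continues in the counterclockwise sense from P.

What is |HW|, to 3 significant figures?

47.0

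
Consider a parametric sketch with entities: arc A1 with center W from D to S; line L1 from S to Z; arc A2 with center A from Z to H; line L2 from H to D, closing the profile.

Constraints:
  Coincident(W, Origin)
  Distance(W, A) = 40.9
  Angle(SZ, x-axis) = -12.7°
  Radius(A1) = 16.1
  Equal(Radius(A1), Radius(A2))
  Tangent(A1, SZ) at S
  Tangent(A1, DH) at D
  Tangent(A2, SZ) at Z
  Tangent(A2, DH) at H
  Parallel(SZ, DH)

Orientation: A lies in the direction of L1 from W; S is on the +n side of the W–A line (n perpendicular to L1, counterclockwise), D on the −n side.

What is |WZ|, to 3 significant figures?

44.0

The slot axis is L1's direction at -12.7°, so u = (cos -12.7°, sin -12.7°) = (0.976, -0.220) and n = (−sin -12.7°, cos -12.7°) = (0.220, 0.976). W is at the origin and A lies 40.9 along u from W, so A = 40.9·u = (39.9, -8.99). Tangency of A1 to both parallel lines with radius 16.1 puts S and D at W ± 16.1·n: S = (3.54, 15.7), D = (-3.54, -15.7). Equal radii place Z and H the same way about A: Z = A + 16.1·n = (43.4, 6.71), H = A − 16.1·n = (36.4, -24.7). Then |WZ| = |Z − W| = 44.0.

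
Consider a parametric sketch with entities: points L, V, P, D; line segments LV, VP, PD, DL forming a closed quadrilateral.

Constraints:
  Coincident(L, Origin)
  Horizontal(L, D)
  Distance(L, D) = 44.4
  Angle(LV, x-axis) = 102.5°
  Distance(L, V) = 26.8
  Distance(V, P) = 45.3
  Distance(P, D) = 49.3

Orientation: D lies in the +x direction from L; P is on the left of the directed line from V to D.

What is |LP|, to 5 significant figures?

58.832

L is at the origin; L and D share the same y with |LD| = 44.4 and D in +x, so D = (44.4, 0). LV runs at 102.5° with |LV| = 26.8, so V = (-5.8006, 26.165). P is determined by |VP| = 45.3 and |PD| = 49.3 together: it lies at the intersection of circle(V, 45.3) and circle(D, 49.3). With |VD| = 56.610, the foot of the radical line on VD is 24.963 from V and the perpendicular offset is √(45.3² − 24.963²) = 37.801. Taking the left-of-VD solution: P = (33.807, 48.149).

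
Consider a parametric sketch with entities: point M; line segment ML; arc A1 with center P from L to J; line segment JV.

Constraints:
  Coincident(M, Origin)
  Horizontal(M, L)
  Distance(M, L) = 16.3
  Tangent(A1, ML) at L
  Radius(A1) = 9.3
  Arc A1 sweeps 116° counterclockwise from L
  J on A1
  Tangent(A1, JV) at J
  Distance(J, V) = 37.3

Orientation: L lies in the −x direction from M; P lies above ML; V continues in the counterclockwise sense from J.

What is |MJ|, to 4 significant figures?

15.56

M is at the origin; M and L share the same y with |ML| = 16.3 and L on the −x side, so L = (-16.30, 0.000). Since A1 is tangent to ML there, PL ⟂ ML, so P = L + (0, 9.3) = (-16.30, 9.300). On A1, L sits at bearing -90° from P; a 116° counterclockwise sweep puts J at bearing 26°, so J = P + 9.3·(cos 26°, sin 26°) = (-7.941, 13.38). Then |MJ| = |J − M| = 15.56.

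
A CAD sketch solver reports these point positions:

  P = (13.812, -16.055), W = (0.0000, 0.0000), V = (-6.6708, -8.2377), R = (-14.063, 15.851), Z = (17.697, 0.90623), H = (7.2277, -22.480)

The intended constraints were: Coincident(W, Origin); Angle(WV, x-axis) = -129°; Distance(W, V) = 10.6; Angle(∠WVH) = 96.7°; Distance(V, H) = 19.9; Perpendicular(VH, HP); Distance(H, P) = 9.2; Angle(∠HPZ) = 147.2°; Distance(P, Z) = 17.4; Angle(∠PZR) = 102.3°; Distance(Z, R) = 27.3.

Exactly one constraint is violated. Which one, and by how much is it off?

Distance(Z, R) = 27.3 — off by 7.80.

W = (0.00, 0.00) ✓; WV at -129.0° ✓; |WV| = 10.60 ✓; ∠WVH = 96.70° ✓; |VH| = 19.90 ✓; ∠(VH, HP) = 90.00° ✓; |HP| = 9.200 ✓; ∠HPZ = 147.2° ✓; |PZ| = 17.40 ✓; ∠PZR = 102.3° ✓; |ZR| = 35.10 ✗.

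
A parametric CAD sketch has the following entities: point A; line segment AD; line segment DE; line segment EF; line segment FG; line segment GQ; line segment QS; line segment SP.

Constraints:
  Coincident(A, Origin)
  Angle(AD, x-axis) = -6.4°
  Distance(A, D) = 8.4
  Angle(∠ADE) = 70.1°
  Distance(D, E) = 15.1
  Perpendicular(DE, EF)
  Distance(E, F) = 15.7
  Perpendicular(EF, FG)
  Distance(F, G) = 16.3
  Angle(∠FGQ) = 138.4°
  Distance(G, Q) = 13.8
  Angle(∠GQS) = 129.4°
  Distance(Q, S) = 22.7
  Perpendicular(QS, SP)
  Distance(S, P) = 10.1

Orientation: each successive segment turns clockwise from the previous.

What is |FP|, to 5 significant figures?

35.138

A is at the origin; AD runs at -6.4° with length 8.4, so D = (8.3477, -0.93634). ∠ADE = 70.1° gives DE at -116.30° from the x-axis; with |DE| = 15.1, E = (1.6573, -14.473). DE is perpendicular to EF, so EF runs at 153.70°; with |EF| = 15.7, F = (-12.418, -7.5171). The perpendicularity gives FG at right angles to EF, so FG runs at 63.700°; with |FG| = 16.3, G = (-5.1955, 7.0957). ∠FGQ = 138.4° gives GQ at 22.100° from the x-axis; with |GQ| = 13.8, Q = (7.5906, 12.288). ∠GQS = 129.4° gives QS at -28.500° from the x-axis; with |QS| = 22.7, S = (27.540, 1.4561). QS ⟂ SP, so SP runs at -118.50°; with |SP| = 10.1, P = (22.720, -7.4200). Then |FP| = |P − F| = 35.138.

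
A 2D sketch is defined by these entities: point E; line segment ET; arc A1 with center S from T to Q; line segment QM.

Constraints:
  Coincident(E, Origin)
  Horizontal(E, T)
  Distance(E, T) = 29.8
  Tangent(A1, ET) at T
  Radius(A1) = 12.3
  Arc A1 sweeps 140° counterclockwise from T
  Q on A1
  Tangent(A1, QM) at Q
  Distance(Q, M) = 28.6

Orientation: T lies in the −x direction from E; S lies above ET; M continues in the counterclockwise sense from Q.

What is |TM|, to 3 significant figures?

42.5

E is at the origin; E and T share the same y with |ET| = 29.8 and T on the −x side, so T = (-29.8, 0.00). The tangent condition forces ST to be normal to ET, so S = T + (0, 12.3) = (-29.8, 12.3). On A1, T sits at bearing -90° from S; a 140° counterclockwise sweep puts Q at bearing 50°, so Q = S + 12.3·(cos 50°, sin 50°) = (-21.9, 21.7). A1 meets QM tangentially, so SQ is at right angles to QM, so QM runs along (−sin 50°, cos 50°); with |QM| = 28.6, M = (-43.8, 40.1). Then |TM| = |M − T| = 42.5.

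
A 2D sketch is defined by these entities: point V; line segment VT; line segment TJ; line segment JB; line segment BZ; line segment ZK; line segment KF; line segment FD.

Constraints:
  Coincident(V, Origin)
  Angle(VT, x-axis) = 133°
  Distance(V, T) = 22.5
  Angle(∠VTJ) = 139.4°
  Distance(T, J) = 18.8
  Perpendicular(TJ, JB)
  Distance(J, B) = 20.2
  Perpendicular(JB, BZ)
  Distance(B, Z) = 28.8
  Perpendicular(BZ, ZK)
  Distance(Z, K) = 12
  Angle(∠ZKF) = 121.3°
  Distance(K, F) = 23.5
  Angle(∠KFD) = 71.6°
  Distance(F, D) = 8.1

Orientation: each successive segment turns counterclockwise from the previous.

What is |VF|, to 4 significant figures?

32.95

V is at the origin; VT runs at 133.0° with length 22.5, so T = (-15.34, 16.46). ∠VTJ = 139.4° gives TJ at 173.6° from the x-axis; with |TJ| = 18.8, J = (-34.03, 18.55). TJ is perpendicular to JB, so JB runs at -96.40°; with |JB| = 20.2, B = (-36.28, -1.523). JB is perpendicular to BZ, so BZ runs at -6.400°; with |BZ| = 28.8, Z = (-7.659, -4.733). The perpendicularity gives ZK at right angles to BZ, so ZK runs at 83.60°; with |ZK| = 12.0, K = (-6.321, 7.192). ∠ZKF = 121.3° gives KF at 142.3° from the x-axis; with |KF| = 23.5, F = (-24.92, 21.56). Then |VF| = |F − V| = 32.95.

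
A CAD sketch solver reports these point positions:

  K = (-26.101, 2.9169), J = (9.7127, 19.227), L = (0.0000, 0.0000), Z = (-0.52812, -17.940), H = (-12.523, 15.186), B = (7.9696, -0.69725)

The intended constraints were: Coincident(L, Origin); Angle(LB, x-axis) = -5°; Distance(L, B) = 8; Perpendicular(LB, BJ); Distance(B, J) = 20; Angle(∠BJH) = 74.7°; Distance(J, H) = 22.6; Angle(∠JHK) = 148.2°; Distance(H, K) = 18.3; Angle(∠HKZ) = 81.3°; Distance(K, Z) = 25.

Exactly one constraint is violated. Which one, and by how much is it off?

Distance(K, Z) = 25 — off by 8.00.

L = (0.00, 0.00) ✓; LB at -5.000° ✓; |LB| = 8.000 ✓; ∠(LB, BJ) = 90.00° ✓; |BJ| = 20.00 ✓; ∠BJH = 74.70° ✓; |JH| = 22.60 ✓; ∠JHK = 148.2° ✓; |HK| = 18.30 ✓; ∠HKZ = 81.30° ✓; |KZ| = 33.00 ✗.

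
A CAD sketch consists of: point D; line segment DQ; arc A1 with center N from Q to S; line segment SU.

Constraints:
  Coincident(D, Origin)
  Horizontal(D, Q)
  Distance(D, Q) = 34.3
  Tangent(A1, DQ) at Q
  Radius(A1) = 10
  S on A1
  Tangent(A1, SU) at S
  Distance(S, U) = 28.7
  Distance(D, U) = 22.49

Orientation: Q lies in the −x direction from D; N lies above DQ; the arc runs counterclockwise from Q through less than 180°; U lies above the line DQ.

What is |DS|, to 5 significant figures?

27.766

D is at the origin; DQ is horizontal with |DQ| = 34.3 and Q on the −x side, so Q = (-34.300, 0.0000). Since A1 is tangent to DQ there, NQ ⟂ DQ, so N = Q + (0, 10) = (-34.300, 10.000). Since NS ⟂ SU (tangency), |NU| = √(10.0² + 28.7²) = 30.392 regardless of where S sits on A1. So U lies on both circle(D, 22.49) and circle(N, 30.392); the above-DQ intersection is U = (-6.2145, 21.614). S is the foot of the tangent from U: S = (-27.651, 2.5309).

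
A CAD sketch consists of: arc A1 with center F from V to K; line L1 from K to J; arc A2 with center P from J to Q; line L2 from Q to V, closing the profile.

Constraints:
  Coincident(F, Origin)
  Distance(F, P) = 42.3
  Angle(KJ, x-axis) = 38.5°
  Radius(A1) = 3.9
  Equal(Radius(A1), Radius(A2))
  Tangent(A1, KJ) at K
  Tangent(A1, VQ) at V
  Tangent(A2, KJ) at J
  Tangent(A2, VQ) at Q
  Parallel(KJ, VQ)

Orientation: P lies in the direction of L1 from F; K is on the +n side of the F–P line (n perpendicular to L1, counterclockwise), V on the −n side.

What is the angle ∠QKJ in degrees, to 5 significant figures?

10.448°

The slot axis is L1's direction at 38.5°, so u = (cos 38.5°, sin 38.5°) = (0.78261, 0.62251) and n = (−sin 38.5°, cos 38.5°) = (-0.62251, 0.78261). F is at the origin and P lies 42.3 along u from F, so P = 42.3·u = (33.104, 26.332). Tangency of A1 to both parallel lines with radius 3.9 puts K and V at F ± 3.9·n: K = (-2.4278, 3.0522), V = (2.4278, -3.0522). Equal radii place J and Q the same way about P: J = P + 3.9·n = (30.677, 29.385), Q = P − 3.9·n = (35.532, 23.280). Then cos ∠QKJ = KQ·KJ / (|KQ||KJ|), giving 10.448°.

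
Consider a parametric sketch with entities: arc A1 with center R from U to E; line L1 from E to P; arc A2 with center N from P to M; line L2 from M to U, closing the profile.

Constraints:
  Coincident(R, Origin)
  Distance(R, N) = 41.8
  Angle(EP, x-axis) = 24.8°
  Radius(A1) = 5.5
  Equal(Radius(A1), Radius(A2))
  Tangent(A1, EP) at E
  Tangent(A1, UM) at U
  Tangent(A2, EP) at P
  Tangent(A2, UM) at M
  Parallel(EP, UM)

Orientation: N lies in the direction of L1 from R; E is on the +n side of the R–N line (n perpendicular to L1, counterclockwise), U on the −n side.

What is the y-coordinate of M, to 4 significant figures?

12.54

The slot axis is L1's direction at 24.8°, so u = (cos 24.8°, sin 24.8°) = (0.9078, 0.4195) and n = (−sin 24.8°, cos 24.8°) = (-0.4195, 0.9078). R is at the origin and N lies 41.8 along u from R, so N = 41.8·u = (37.95, 17.53). Tangency of A1 to both parallel lines with radius 5.5 puts E and U at R ± 5.5·n: E = (-2.307, 4.993), U = (2.307, -4.993). Equal radii place P and M the same way about N: P = N + 5.5·n = (35.64, 22.53), M = N − 5.5·n = (40.25, 12.54). So M.y = 12.54.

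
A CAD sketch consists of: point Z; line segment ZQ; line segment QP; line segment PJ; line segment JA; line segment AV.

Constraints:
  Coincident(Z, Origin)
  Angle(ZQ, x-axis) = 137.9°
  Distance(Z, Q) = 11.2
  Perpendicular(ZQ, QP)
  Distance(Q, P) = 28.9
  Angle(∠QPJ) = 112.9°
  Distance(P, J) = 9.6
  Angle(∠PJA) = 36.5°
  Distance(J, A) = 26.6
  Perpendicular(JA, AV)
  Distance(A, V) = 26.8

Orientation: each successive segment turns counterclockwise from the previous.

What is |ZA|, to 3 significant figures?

18.6

Z is at the origin; ZQ runs at 137.9° with length 11.2, so Q = (-8.31, 7.51). ZQ ⟂ QP, so QP runs at -132°; with |QP| = 28.9, P = (-27.7, -13.9). ∠QPJ = 112.9° gives PJ at -65.0° from the x-axis; with |PJ| = 9.6, J = (-23.6, -22.6). ∠PJA = 36.5° gives JA at 78.5° from the x-axis; with |JA| = 26.6, A = (-18.3, 3.43). Then |ZA| = |A − Z| = 18.6.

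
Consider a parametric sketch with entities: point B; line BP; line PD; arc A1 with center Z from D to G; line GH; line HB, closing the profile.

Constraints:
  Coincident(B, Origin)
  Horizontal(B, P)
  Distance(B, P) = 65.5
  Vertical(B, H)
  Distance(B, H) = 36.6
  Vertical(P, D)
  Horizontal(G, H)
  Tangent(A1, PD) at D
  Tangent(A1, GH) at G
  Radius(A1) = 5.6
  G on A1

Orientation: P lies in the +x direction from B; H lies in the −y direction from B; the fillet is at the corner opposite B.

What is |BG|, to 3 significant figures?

70.2

B is at the origin; BP is horizontal with |BP| = 65.5 and P on the +x side, so P = (65.5, 0.00). BH is vertical with |BH| = 36.6 and H on the −y side, so H = (0.00, -36.6). The virtual corner opposite B is at (65.5, -36.6). The tangent condition forces ZD to be normal to PD and the tangent condition forces ZG to be normal to GH, with radius 5.6, so the center Z sits 5.6 in from both sides at Z = (59.9, -31.0). That places the tangent points at D = (65.5, -31.0) on PD and G = (59.9, -36.6) on GH. Then |BG| = |G − B| = 70.2.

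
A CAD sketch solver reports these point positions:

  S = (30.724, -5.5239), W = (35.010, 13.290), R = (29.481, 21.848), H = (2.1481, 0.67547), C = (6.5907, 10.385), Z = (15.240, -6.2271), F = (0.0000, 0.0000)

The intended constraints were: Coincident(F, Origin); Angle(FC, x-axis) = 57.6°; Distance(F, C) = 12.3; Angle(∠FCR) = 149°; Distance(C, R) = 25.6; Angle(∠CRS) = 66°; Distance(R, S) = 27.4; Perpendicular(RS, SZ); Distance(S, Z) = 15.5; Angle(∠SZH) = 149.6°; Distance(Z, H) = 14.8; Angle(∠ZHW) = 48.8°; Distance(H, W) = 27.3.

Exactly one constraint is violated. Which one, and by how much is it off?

Distance(H, W) = 27.3 — off by 7.90.

F = (0.00, 0.00) ✓; FC at 57.60° ✓; |FC| = 12.30 ✓; ∠FCR = 149.0° ✓; |CR| = 25.60 ✓; ∠CRS = 66.00° ✓; |RS| = 27.40 ✓; ∠(RS, SZ) = 90.00° ✓; |SZ| = 15.50 ✓; ∠SZH = 149.6° ✓; |ZH| = 14.80 ✓; ∠ZHW = 48.80° ✓; |HW| = 35.20 ✗.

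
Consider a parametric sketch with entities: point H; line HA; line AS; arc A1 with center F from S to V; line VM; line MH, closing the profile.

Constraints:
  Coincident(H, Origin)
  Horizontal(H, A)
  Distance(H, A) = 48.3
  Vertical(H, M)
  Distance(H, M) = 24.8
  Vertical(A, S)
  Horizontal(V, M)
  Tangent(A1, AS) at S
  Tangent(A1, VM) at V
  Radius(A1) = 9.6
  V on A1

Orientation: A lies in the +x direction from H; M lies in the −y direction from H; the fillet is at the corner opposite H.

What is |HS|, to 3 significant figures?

50.6

H is at the origin; H and A share the same y with |HA| = 48.3 and A on the +x side, so A = (48.3, 0.00). H and M share the same x with |HM| = 24.8 and M on the −y side, so M = (0.00, -24.8). The virtual corner opposite H is at (48.3, -24.8). A1 meets AS tangentially, so FS is at right angles to AS and since A1 is tangent to VM there, FV ⟂ VM, with radius 9.6, so the center F sits 9.6 in from both sides at F = (38.7, -15.2). That places the tangent points at S = (48.3, -15.2) on AS and V = (38.7, -24.8) on VM. Then |HS| = |S − H| = 50.6.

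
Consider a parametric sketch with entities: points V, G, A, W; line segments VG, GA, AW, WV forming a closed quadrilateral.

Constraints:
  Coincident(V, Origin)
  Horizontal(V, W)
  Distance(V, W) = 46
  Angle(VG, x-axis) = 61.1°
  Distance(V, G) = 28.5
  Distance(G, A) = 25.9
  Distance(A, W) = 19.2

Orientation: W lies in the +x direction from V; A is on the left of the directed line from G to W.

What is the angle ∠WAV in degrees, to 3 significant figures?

87.9°

Checks: VG at 61.10° ✓; |GA| = 25.90 ✓; |AW| = 19.20 ✓.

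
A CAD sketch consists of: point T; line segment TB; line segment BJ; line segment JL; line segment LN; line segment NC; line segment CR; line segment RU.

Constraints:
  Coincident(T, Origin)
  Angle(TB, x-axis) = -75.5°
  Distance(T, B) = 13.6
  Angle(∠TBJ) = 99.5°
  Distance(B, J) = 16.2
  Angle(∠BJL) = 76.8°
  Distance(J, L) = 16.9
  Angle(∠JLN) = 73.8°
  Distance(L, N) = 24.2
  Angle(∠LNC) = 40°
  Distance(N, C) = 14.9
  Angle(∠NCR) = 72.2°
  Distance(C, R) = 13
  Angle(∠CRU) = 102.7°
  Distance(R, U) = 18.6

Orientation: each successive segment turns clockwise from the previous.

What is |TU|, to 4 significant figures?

12.39

∠NCR = 72.2° gives CR at 106.8° from the x-axis; with |CR| = 13.0, R = (-6.491, -1.448). ∠CRU = 102.7° gives RU at 29.50° from the x-axis; with |RU| = 18.6, U = (9.698, 7.711). Then |TU| = |U − T| = 12.39.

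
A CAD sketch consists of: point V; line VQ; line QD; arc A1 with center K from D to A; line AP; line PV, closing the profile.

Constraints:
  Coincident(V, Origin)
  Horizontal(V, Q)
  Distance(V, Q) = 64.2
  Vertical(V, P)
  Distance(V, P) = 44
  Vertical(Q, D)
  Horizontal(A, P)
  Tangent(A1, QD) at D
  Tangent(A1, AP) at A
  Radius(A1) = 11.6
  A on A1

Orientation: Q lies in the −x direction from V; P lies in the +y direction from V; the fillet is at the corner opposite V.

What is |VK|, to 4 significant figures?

61.78

VP is vertical with |VP| = 44.0 and P on the +y side, so P = (0.000, 44.00). The virtual corner opposite V is at (-64.20, 44.00). Since A1 is tangent to QD there, KD ⟂ QD and tangency of A1 to AP means the radius KA is perpendicular to AP, with radius 11.6, so the center K sits 11.6 in from both sides at K = (-52.60, 32.40). Then |VK| = |K − V| = 61.78.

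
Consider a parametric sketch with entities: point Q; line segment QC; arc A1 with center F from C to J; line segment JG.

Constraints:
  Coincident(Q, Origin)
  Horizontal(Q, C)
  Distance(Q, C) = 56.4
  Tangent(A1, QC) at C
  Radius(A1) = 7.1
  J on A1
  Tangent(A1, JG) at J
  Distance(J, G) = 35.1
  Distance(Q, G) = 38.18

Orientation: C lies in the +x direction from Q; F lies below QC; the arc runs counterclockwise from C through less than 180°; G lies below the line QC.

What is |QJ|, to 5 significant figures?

51.370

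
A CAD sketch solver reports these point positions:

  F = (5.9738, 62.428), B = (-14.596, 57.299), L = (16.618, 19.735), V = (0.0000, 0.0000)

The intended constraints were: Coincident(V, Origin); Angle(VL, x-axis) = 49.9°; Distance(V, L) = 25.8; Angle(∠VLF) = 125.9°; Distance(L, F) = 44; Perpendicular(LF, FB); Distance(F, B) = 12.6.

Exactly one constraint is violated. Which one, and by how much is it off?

Distance(F, B) = 12.6 — off by 8.60.

V = (0.00, 0.00) ✓; VL at 49.90° ✓; |VL| = 25.80 ✓; ∠VLF = 125.9° ✓; |LF| = 44.00 ✓; ∠(LF, FB) = 90.00° ✓; |FB| = 21.20 ✗.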